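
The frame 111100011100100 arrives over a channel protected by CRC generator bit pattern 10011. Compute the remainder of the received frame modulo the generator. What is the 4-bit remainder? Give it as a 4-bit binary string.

0000

Modulo-2 division of 111100011100100 by 10011:
  pos 0: 11110 XOR 10011 = 01101
  pos 1: 11010 XOR 10011 = 01001
  pos 2: 10010 XOR 10011 = 00001
  pos 6: 11110 XOR 10011 = 01101
  pos 7: 11010 XOR 10011 = 01001
  pos 8: 10011 XOR 10011 = 00000
Remainder = 0000 (zero — the frame passes the CRC check).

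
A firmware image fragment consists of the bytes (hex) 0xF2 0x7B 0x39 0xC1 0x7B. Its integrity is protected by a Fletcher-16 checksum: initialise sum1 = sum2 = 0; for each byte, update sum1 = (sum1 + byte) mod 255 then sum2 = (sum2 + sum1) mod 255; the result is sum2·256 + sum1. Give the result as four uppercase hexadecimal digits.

57E4

Running sums (mod 255):
  after byte 0 (0xF2): sum1=242, sum2=242
  after byte 1 (0x7B): sum1=110, sum2=97
  after byte 2 (0x39): sum1=167, sum2=9
  after byte 3 (0xC1): sum1=105, sum2=114
  after byte 4 (0x7B): sum1=228, sum2=87
Checksum = sum2·256 + sum1 = 87·256 + 228 = 22500 = 0x57E4.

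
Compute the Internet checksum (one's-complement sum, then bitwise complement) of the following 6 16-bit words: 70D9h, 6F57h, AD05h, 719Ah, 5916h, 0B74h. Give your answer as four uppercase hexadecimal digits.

One's-complement addition (fold any carry out of bit 15 back into bit 0):
  0x70D9 + 0x6F57 = 0x0E030
  0xE030 + 0xAD05 = 0x18D35 → wrap carry → 0x8D36
  0x8D36 + 0x719A = 0x0FED0
  0xFED0 + 0x5916 = 0x157E6 → wrap carry → 0x57E7
  0x57E7 + 0x0B74 = 0x0635B
One's-complement sum = 0x635B.
Checksum = ~0x635B & 0xFFFF = 0x9CA4.

9CA4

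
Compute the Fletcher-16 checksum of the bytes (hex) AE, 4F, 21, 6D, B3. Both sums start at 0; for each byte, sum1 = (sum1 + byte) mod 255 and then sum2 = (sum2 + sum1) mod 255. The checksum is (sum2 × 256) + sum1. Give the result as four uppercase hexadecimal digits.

Running sums (mod 255):
  after byte 0 (AE): sum1=174, sum2=174
  after byte 1 (4F): sum1=253, sum2=172
  after byte 2 (21): sum1=31, sum2=203
  after byte 3 (6D): sum1=140, sum2=88
  after byte 4 (B3): sum1=64, sum2=152
Checksum = sum2·256 + sum1 = 152·256 + 64 = 38976 = 0x9840.

9840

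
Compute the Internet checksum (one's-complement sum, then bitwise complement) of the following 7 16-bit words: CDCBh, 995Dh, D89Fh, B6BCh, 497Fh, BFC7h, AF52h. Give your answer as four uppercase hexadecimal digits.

One's-complement addition (fold any carry out of bit 15 back into bit 0):
  0xCDCB + 0x995D = 0x16728 → wrap carry → 0x6729
  0x6729 + 0xD89F = 0x13FC8 → wrap carry → 0x3FC9
  0x3FC9 + 0xB6BC = 0x0F685
  0xF685 + 0x497F = 0x14004 → wrap carry → 0x4005
  0x4005 + 0xBFC7 = 0x0FFCC
  0xFFCC + 0xAF52 = 0x1AF1E → wrap carry → 0xAF1F
One's-complement sum = 0xAF1F.
Checksum = ~0xAF1F & 0xFFFF = 0x50E0.

50E0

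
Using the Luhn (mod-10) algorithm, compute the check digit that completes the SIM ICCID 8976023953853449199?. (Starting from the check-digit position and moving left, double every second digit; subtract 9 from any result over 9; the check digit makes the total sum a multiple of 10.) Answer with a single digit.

3

Partial digits right→left: 9 9 1 9 4 4 3 5 8 3 5 9 3 2 0 6 7 9 8
Double every second digit counting from the check-digit position (so the 1st, 3rd, 5th, ... of the partial from the right).
  doubled (with −9 where >9): 9 2 8 6 7 1 6 0 5 7 → sum 51
  kept as-is: 9 9 4 5 3 9 2 6 9 → sum 56
Total = 51 + 56 = 107.
Check digit = (10 − (107 mod 10)) mod 10 = 3.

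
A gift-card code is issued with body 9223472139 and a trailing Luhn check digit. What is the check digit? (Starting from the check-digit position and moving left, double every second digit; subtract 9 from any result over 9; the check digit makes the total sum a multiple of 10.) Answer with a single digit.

4

Partial digits right→left: 9 3 1 2 7 4 3 2 2 9
Double every second digit counting from the check-digit position (so the 1st, 3rd, 5th, ... of the partial from the right).
  doubled (with −9 where >9): 9 2 5 6 4 → sum 26
  kept as-is: 3 2 4 2 9 → sum 20
Total = 26 + 20 = 46.
Check digit = (10 − (46 mod 10)) mod 10 = 4.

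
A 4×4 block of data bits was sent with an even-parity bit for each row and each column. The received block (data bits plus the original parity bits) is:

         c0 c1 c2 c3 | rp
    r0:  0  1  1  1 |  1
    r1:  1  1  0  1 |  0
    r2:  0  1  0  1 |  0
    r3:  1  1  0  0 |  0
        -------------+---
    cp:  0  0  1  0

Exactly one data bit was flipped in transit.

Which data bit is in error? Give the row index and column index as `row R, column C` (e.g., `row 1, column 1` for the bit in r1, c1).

Recompute each row's even parity and compare to rp:
  r0: data parity 1, sent rp 1 → ok
  r1: data parity 1, sent rp 0 → mismatch
  r2: data parity 0, sent rp 0 → ok
  r3: data parity 0, sent rp 0 → ok
Recompute each column's even parity and compare to cp:
  c0: data parity 0, sent cp 0 → ok
  c1: data parity 0, sent cp 0 → ok
  c2: data parity 1, sent cp 1 → ok
  c3: data parity 1, sent cp 0 → mismatch
Exactly one row (r1) and one column (c3) fail → the flipped bit is at their intersection.

row 1, column 3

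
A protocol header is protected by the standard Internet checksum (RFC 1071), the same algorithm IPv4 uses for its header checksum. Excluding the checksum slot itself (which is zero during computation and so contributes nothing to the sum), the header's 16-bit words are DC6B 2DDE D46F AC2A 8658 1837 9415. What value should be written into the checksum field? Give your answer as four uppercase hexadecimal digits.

4276

One's-complement addition (fold any carry out of bit 15 back into bit 0):
  0xDC6B + 0x2DDE = 0x10A49 → wrap carry → 0x0A4A
  0x0A4A + 0xD46F = 0x0DEB9
  0xDEB9 + 0xAC2A = 0x18AE3 → wrap carry → 0x8AE4
  0x8AE4 + 0x8658 = 0x1113C → wrap carry → 0x113D
  0x113D + 0x1837 = 0x02974
  0x2974 + 0x9415 = 0x0BD89
One's-complement sum = 0xBD89.
Checksum = ~0xBD89 & 0xFFFF = 0x4276.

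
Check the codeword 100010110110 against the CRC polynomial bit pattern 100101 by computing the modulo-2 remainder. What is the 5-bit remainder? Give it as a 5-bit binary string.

Modulo-2 division of 100010110110 by 100101:
  pos 0: 100010 XOR 100101 = 000111
  pos 3: 111110 XOR 100101 = 011011
  pos 4: 110111 XOR 100101 = 010010
  pos 5: 100101 XOR 100101 = 000000
Remainder = 00000 (zero — the frame passes the CRC check).

00000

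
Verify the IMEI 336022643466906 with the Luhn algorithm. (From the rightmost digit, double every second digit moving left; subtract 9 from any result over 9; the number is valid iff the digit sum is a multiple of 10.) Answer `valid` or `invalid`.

valid

From the right, keep odd positions and double even positions (subtract 9 from any doubled value over 9):
  doubled (positions 2,4,...): 0 3 8 8 4 0 6 → sum 29
  kept (positions 1,3,...): 6 9 6 3 6 2 6 3 → sum 41
Total = 70.
70 mod 10 = 0, so the number is valid.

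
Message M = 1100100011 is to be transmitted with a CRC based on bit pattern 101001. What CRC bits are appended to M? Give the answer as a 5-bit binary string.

11110

Append 5 zeros: 110010001100000. Divide by 101001 (XOR where the leading bit is 1):
  pos 0: 110010 XOR 101001 = 011011
  pos 1: 110110 XOR 101001 = 011111
  pos 2: 111110 XOR 101001 = 010111
  pos 3: 101111 XOR 101001 = 000110
  pos 6: 110100 XOR 101001 = 011101
  pos 7: 111010 XOR 101001 = 010011
  pos 8: 100110 XOR 101001 = 001111
Remainder (last 5 bits) = 11110. This is the CRC / FCS.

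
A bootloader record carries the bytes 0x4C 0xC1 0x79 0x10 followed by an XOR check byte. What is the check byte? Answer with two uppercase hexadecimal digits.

XOR the bytes together:
  start with 0x4C
  0x4C ⊕ 0xC1 = 0x8D
  0x8D ⊕ 0x79 = 0xF4
  0xF4 ⊕ 0x10 = 0xE4

E4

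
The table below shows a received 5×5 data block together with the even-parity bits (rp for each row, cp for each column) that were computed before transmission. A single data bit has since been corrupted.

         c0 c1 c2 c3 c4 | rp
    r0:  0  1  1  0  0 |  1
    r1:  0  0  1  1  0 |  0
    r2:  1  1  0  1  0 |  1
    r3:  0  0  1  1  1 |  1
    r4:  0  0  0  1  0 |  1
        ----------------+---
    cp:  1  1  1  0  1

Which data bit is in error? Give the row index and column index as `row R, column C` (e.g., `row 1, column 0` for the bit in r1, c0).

row 0, column 1

Recompute each row's even parity and compare to rp:
  r0: data parity 0, sent rp 1 → mismatch
  r1: data parity 0, sent rp 0 → ok
  r2: data parity 1, sent rp 1 → ok
  r3: data parity 1, sent rp 1 → ok
  r4: data parity 1, sent rp 1 → ok
Recompute each column's even parity and compare to cp:
  c0: data parity 1, sent cp 1 → ok
  c1: data parity 0, sent cp 1 → mismatch
  c2: data parity 1, sent cp 1 → ok
  c3: data parity 0, sent cp 0 → ok
  c4: data parity 1, sent cp 1 → ok
Exactly one row (r0) and one column (c1) fail → the flipped bit is at their intersection.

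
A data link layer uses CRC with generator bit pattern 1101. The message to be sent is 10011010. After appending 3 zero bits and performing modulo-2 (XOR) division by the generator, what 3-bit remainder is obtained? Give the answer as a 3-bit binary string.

Append 3 zeros: 10011010000. Divide by 1101 (XOR where the leading bit is 1):
  pos 0: 1001 XOR 1101 = 0100
  pos 1: 1001 XOR 1101 = 0100
  pos 2: 1000 XOR 1101 = 0101
  pos 3: 1011 XOR 1101 = 0110
  pos 4: 1100 XOR 1101 = 0001
  pos 7: 1000 XOR 1101 = 0101
Remainder (last 3 bits) = 101. This is the CRC / FCS.

101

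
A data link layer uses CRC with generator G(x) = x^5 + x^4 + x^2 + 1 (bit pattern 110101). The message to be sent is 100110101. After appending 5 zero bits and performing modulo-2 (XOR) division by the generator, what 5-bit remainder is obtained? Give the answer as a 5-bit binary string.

01101

Append 5 zeros: 10011010100000. Divide by 110101 (XOR where the leading bit is 1):
  pos 0: 100110 XOR 110101 = 010011
  pos 1: 100111 XOR 110101 = 010010
  pos 2: 100100 XOR 110101 = 010001
  pos 3: 100011 XOR 110101 = 010110
  pos 4: 101100 XOR 110101 = 011001
  pos 5: 110010 XOR 110101 = 000111
  pos 8: 111000 XOR 110101 = 001101
Remainder (last 5 bits) = 01101. This is the CRC / FCS.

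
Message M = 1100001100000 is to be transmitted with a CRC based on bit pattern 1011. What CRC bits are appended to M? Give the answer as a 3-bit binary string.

101

Append 3 zeros: 1100001100000000. Divide by 1011 (XOR where the leading bit is 1):
  pos 0: 1100 XOR 1011 = 0111
  pos 1: 1110 XOR 1011 = 0101
  pos 2: 1010 XOR 1011 = 0001
  pos 5: 1110 XOR 1011 = 0101
  pos 6: 1010 XOR 1011 = 0001
  pos 9: 1000 XOR 1011 = 0011
  pos 11: 1100 XOR 1011 = 0111
  pos 12: 1110 XOR 1011 = 0101
Remainder (last 3 bits) = 101. This is the CRC / FCS.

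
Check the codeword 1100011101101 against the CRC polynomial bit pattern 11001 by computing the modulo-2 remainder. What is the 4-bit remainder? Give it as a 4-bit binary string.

Modulo-2 division of 1100011101101 by 11001:
  pos 0: 11000 XOR 11001 = 00001
  pos 4: 11110 XOR 11001 = 00111
  pos 6: 11111 XOR 11001 = 00110
  pos 8: 11001 XOR 11001 = 00000
Remainder = 0000 (zero — the frame passes the CRC check).

0000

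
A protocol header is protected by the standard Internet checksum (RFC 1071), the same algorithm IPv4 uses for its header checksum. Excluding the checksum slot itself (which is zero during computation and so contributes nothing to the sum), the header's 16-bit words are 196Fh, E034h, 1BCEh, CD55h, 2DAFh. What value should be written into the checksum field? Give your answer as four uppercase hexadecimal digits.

One's-complement addition (fold any carry out of bit 15 back into bit 0):
  0x196F + 0xE034 = 0x0F9A3
  0xF9A3 + 0x1BCE = 0x11571 → wrap carry → 0x1572
  0x1572 + 0xCD55 = 0x0E2C7
  0xE2C7 + 0x2DAF = 0x11076 → wrap carry → 0x1077
One's-complement sum = 0x1077.
Checksum = ~0x1077 & 0xFFFF = 0xEF88.

EF88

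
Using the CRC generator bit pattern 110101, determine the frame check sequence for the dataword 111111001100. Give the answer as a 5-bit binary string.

Append 5 zeros: 11111100110000000. Divide by 110101 (XOR where the leading bit is 1):
  pos 0: 111111 XOR 110101 = 001010
  pos 2: 101000 XOR 110101 = 011101
  pos 3: 111011 XOR 110101 = 001110
  pos 5: 111010 XOR 110101 = 001111
  pos 7: 111100 XOR 110101 = 001001
  pos 9: 100100 XOR 110101 = 010001
  pos 10: 100010 XOR 110101 = 010111
  pos 11: 101110 XOR 110101 = 011011
Remainder (last 5 bits) = 11011. This is the CRC / FCS.

11011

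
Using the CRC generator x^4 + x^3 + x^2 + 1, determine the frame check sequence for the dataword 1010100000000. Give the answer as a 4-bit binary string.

0010

Append 4 zeros: 10101000000000000. Divide by 11101 (XOR where the leading bit is 1):
  pos 0: 10101 XOR 11101 = 01000
  pos 1: 10000 XOR 11101 = 01101
  pos 2: 11010 XOR 11101 = 00111
  pos 4: 11100 XOR 11101 = 00001
  pos 8: 10000 XOR 11101 = 01101
  pos 9: 11010 XOR 11101 = 00111
  pos 11: 11100 XOR 11101 = 00001
Remainder (last 4 bits) = 0010. This is the CRC / FCS.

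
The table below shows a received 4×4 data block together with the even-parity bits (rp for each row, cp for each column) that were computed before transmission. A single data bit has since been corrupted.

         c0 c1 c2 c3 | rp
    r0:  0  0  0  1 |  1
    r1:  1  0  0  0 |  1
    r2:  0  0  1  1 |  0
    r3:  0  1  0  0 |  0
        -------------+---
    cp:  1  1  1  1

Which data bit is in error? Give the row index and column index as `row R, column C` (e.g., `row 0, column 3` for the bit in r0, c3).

row 3, column 3

Recompute each row's even parity and compare to rp:
  r0: data parity 1, sent rp 1 → ok
  r1: data parity 1, sent rp 1 → ok
  r2: data parity 0, sent rp 0 → ok
  r3: data parity 1, sent rp 0 → mismatch
Recompute each column's even parity and compare to cp:
  c0: data parity 1, sent cp 1 → ok
  c1: data parity 1, sent cp 1 → ok
  c2: data parity 1, sent cp 1 → ok
  c3: data parity 0, sent cp 1 → mismatch
Exactly one row (r3) and one column (c3) fail → the flipped bit is at their intersection.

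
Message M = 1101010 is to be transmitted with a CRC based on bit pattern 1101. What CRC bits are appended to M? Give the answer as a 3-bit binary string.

111

Append 3 zeros: 1101010000. Divide by 1101 (XOR where the leading bit is 1):
  pos 0: 1101 XOR 1101 = 0000
  pos 5: 1000 XOR 1101 = 0101
  pos 6: 1010 XOR 1101 = 0111
Remainder (last 3 bits) = 111. This is the CRC / FCS.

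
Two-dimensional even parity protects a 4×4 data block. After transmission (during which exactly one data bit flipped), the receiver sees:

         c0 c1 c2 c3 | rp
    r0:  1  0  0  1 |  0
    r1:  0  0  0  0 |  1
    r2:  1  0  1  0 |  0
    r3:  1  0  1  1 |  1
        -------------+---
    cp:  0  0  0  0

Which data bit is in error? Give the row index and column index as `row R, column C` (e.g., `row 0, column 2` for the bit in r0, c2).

row 1, column 0

Recompute each row's even parity and compare to rp:
  r0: data parity 0, sent rp 0 → ok
  r1: data parity 0, sent rp 1 → mismatch
  r2: data parity 0, sent rp 0 → ok
  r3: data parity 1, sent rp 1 → ok
Recompute each column's even parity and compare to cp:
  c0: data parity 1, sent cp 0 → mismatch
  c1: data parity 0, sent cp 0 → ok
  c2: data parity 0, sent cp 0 → ok
  c3: data parity 0, sent cp 0 → ok
Exactly one row (r1) and one column (c0) fail → the flipped bit is at their intersection.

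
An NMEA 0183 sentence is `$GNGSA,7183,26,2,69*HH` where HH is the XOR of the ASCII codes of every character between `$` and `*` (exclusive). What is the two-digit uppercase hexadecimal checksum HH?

68

XOR the ASCII codes of the payload characters:
  'G' = 0x47 → acc = 0x47
  'N' = 0x4E → acc = 0x09
  'G' = 0x47 → acc = 0x4E
  'S' = 0x53 → acc = 0x1D
  'A' = 0x41 → acc = 0x5C
  ',' = 0x2C → acc = 0x70
  '7' = 0x37 → acc = 0x47
  '1' = 0x31 → acc = 0x76
  '8' = 0x38 → acc = 0x4E
  '3' = 0x33 → acc = 0x7D
  ',' = 0x2C → acc = 0x51
  '2' = 0x32 → acc = 0x63
  '6' = 0x36 → acc = 0x55
  ',' = 0x2C → acc = 0x79
  '2' = 0x32 → acc = 0x4B
  ',' = 0x2C → acc = 0x67
  '6' = 0x36 → acc = 0x51
  '9' = 0x39 → acc = 0x68
Checksum = 0x68.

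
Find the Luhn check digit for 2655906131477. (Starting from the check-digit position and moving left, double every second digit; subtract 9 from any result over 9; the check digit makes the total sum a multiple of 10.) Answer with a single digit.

Partial digits right→left: 7 7 4 1 3 1 6 0 9 5 5 6 2
Double every second digit counting from the check-digit position (so the 1st, 3rd, 5th, ... of the partial from the right).
  doubled (with −9 where >9): 5 8 6 3 9 1 4 → sum 36
  kept as-is: 7 1 1 0 5 6 → sum 20
Total = 36 + 20 = 56.
Check digit = (10 − (56 mod 10)) mod 10 = 4.

4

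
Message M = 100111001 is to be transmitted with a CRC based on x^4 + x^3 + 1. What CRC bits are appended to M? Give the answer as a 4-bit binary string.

Append 4 zeros: 1001110010000. Divide by 11001 (XOR where the leading bit is 1):
  pos 0: 10011 XOR 11001 = 01010
  pos 1: 10101 XOR 11001 = 01100
  pos 2: 11000 XOR 11001 = 00001
  pos 6: 10100 XOR 11001 = 01101
  pos 7: 11010 XOR 11001 = 00011
Remainder (last 4 bits) = 0110. This is the CRC / FCS.

0110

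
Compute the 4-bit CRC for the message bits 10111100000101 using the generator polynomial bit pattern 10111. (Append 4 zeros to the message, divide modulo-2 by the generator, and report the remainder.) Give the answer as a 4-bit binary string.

Append 4 zeros: 101111000001010000. Divide by 10111 (XOR where the leading bit is 1):
  pos 0: 10111 XOR 10111 = 00000
  pos 5: 10000 XOR 10111 = 00111
  pos 7: 11101 XOR 10111 = 01010
  pos 8: 10100 XOR 10111 = 00011
  pos 11: 11100 XOR 10111 = 01011
  pos 12: 10110 XOR 10111 = 00001
Remainder (last 4 bits) = 0010. This is the CRC / FCS.

0010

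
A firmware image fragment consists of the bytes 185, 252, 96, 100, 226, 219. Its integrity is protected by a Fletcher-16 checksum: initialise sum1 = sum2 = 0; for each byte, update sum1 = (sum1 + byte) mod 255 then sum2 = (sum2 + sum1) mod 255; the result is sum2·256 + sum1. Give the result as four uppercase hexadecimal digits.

9B3A

Running sums (mod 255):
  after byte 0 (185): sum1=185, sum2=185
  after byte 1 (252): sum1=182, sum2=112
  after byte 2 (96): sum1=23, sum2=135
  after byte 3 (100): sum1=123, sum2=3
  after byte 4 (226): sum1=94, sum2=97
  after byte 5 (219): sum1=58, sum2=155
Checksum = sum2·256 + sum1 = 155·256 + 58 = 39738 = 0x9B3A.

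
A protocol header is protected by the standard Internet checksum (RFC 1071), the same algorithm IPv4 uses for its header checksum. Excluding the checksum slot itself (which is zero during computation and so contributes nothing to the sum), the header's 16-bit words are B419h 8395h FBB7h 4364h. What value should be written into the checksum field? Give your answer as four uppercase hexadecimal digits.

One's-complement addition (fold any carry out of bit 15 back into bit 0):
  0xB419 + 0x8395 = 0x137AE → wrap carry → 0x37AF
  0x37AF + 0xFBB7 = 0x13366 → wrap carry → 0x3367
  0x3367 + 0x4364 = 0x076CB
One's-complement sum = 0x76CB.
Checksum = ~0x76CB & 0xFFFF = 0x8934.

8934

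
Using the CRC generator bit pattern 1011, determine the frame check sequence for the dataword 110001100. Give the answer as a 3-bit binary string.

Append 3 zeros: 110001100000. Divide by 1011 (XOR where the leading bit is 1):
  pos 0: 1100 XOR 1011 = 0111
  pos 1: 1110 XOR 1011 = 0101
  pos 2: 1011 XOR 1011 = 0000
  pos 6: 1000 XOR 1011 = 0011
  pos 8: 1100 XOR 1011 = 0111
Remainder (last 3 bits) = 111. This is the CRC / FCS.

111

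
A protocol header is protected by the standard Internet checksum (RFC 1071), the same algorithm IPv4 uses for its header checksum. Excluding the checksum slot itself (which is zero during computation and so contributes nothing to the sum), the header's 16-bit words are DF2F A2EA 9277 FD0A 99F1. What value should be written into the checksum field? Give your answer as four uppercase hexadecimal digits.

One's-complement addition (fold any carry out of bit 15 back into bit 0):
  0xDF2F + 0xA2EA = 0x18219 → wrap carry → 0x821A
  0x821A + 0x9277 = 0x11491 → wrap carry → 0x1492
  0x1492 + 0xFD0A = 0x1119C → wrap carry → 0x119D
  0x119D + 0x99F1 = 0x0AB8E
One's-complement sum = 0xAB8E.
Checksum = ~0xAB8E & 0xFFFF = 0x5471.

5471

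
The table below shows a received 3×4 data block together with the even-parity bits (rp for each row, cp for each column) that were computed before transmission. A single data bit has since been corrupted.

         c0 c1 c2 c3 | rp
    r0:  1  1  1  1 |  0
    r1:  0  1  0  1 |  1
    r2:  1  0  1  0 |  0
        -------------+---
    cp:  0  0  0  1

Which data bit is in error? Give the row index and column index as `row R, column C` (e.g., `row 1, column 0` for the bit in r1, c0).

Recompute each row's even parity and compare to rp:
  r0: data parity 0, sent rp 0 → ok
  r1: data parity 0, sent rp 1 → mismatch
  r2: data parity 0, sent rp 0 → ok
Recompute each column's even parity and compare to cp:
  c0: data parity 0, sent cp 0 → ok
  c1: data parity 0, sent cp 0 → ok
  c2: data parity 0, sent cp 0 → ok
  c3: data parity 0, sent cp 1 → mismatch
Exactly one row (r1) and one column (c3) fail → the flipped bit is at their intersection.

row 1, column 3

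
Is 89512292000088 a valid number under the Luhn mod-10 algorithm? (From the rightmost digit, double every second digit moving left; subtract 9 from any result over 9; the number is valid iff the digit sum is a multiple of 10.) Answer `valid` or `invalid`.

From the right, keep odd positions and double even positions (subtract 9 from any doubled value over 9):
  doubled (positions 2,4,...): 7 0 0 9 4 1 7 → sum 28
  kept (positions 1,3,...): 8 0 0 2 2 1 9 → sum 22
Total = 50.
50 mod 10 = 0, so the number is valid.

valid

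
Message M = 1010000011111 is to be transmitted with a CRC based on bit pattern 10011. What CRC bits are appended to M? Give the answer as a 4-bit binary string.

Append 4 zeros: 10100000111110000. Divide by 10011 (XOR where the leading bit is 1):
  pos 0: 10100 XOR 10011 = 00111
  pos 2: 11100 XOR 10011 = 01111
  pos 3: 11110 XOR 10011 = 01101
  pos 4: 11011 XOR 10011 = 01000
  pos 5: 10001 XOR 10011 = 00010
  pos 8: 10111 XOR 10011 = 00100
  pos 10: 10000 XOR 10011 = 00011
Remainder (last 4 bits) = 1100. This is the CRC / FCS.

1100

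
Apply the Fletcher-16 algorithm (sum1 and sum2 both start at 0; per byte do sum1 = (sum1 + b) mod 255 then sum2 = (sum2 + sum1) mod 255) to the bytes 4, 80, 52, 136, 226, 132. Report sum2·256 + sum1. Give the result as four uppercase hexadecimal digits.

Running sums (mod 255):
  after byte 0 (4): sum1=4, sum2=4
  after byte 1 (80): sum1=84, sum2=88
  after byte 2 (52): sum1=136, sum2=224
  after byte 3 (136): sum1=17, sum2=241
  after byte 4 (226): sum1=243, sum2=229
  after byte 5 (132): sum1=120, sum2=94
Checksum = sum2·256 + sum1 = 94·256 + 120 = 24184 = 0x5E78.

5E78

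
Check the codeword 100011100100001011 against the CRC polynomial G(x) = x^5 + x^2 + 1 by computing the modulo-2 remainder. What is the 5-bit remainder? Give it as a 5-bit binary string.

Modulo-2 division of 100011100100001011 by 100101:
  pos 0: 100011 XOR 100101 = 000110
  pos 3: 110100 XOR 100101 = 010001
  pos 4: 100011 XOR 100101 = 000110
  pos 7: 110000 XOR 100101 = 010101
  pos 8: 101010 XOR 100101 = 001111
  pos 10: 111110 XOR 100101 = 011011
  pos 11: 110111 XOR 100101 = 010010
  pos 12: 100101 XOR 100101 = 000000
Remainder = 00000 (zero — the frame passes the CRC check).

00000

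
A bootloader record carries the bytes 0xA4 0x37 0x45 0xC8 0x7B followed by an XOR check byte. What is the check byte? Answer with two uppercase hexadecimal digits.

XOR the bytes together:
  start with 0xA4
  0xA4 ⊕ 0x37 = 0x93
  0x93 ⊕ 0x45 = 0xD6
  0xD6 ⊕ 0xC8 = 0x1E
  0x1E ⊕ 0x7B = 0x65

65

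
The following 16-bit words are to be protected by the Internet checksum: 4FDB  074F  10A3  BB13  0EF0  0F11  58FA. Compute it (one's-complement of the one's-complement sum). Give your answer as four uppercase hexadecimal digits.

One's-complement addition (fold any carry out of bit 15 back into bit 0):
  0x4FDB + 0x074F = 0x0572A
  0x572A + 0x10A3 = 0x067CD
  0x67CD + 0xBB13 = 0x122E0 → wrap carry → 0x22E1
  0x22E1 + 0x0EF0 = 0x031D1
  0x31D1 + 0x0F11 = 0x040E2
  0x40E2 + 0x58FA = 0x099DC
One's-complement sum = 0x99DC.
Checksum = ~0x99DC & 0xFFFF = 0x6623.

6623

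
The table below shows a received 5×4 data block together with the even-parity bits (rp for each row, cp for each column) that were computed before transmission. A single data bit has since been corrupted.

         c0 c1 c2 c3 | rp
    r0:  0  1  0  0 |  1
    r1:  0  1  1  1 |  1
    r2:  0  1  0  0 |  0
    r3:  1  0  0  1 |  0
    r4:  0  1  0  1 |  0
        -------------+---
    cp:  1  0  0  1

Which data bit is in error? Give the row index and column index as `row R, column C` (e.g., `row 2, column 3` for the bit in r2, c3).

Recompute each row's even parity and compare to rp:
  r0: data parity 1, sent rp 1 → ok
  r1: data parity 1, sent rp 1 → ok
  r2: data parity 1, sent rp 0 → mismatch
  r3: data parity 0, sent rp 0 → ok
  r4: data parity 0, sent rp 0 → ok
Recompute each column's even parity and compare to cp:
  c0: data parity 1, sent cp 1 → ok
  c1: data parity 0, sent cp 0 → ok
  c2: data parity 1, sent cp 0 → mismatch
  c3: data parity 1, sent cp 1 → ok
Exactly one row (r2) and one column (c2) fail → the flipped bit is at their intersection.

row 2, column 2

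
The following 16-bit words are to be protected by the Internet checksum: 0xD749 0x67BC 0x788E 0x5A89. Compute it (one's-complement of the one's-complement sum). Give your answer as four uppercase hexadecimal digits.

EDE1

One's-complement addition (fold any carry out of bit 15 back into bit 0):
  0xD749 + 0x67BC = 0x13F05 → wrap carry → 0x3F06
  0x3F06 + 0x788E = 0x0B794
  0xB794 + 0x5A89 = 0x1121D → wrap carry → 0x121E
One's-complement sum = 0x121E.
Checksum = ~0x121E & 0xFFFF = 0xEDE1.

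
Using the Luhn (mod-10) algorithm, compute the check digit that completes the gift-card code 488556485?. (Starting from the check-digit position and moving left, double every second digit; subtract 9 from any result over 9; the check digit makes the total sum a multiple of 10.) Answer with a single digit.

8

Partial digits right→left: 5 8 4 6 5 5 8 8 4
Double every second digit counting from the check-digit position (so the 1st, 3rd, 5th, ... of the partial from the right).
  doubled (with −9 where >9): 1 8 1 7 8 → sum 25
  kept as-is: 8 6 5 8 → sum 27
Total = 25 + 27 = 52.
Check digit = (10 − (52 mod 10)) mod 10 = 8.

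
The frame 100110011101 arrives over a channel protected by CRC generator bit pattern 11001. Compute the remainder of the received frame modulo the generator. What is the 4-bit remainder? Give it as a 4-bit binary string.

0000

Modulo-2 division of 100110011101 by 11001:
  pos 0: 10011 XOR 11001 = 01010
  pos 1: 10100 XOR 11001 = 01101
  pos 2: 11010 XOR 11001 = 00011
  pos 5: 11111 XOR 11001 = 00110
  pos 7: 11001 XOR 11001 = 00000
Remainder = 0000 (zero — the frame passes the CRC check).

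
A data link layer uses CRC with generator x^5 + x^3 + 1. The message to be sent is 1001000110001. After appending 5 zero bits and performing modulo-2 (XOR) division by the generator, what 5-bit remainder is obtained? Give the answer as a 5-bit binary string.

Append 5 zeros: 100100011000100000. Divide by 101001 (XOR where the leading bit is 1):
  pos 0: 100100 XOR 101001 = 001101
  pos 2: 110101 XOR 101001 = 011100
  pos 3: 111001 XOR 101001 = 010000
  pos 4: 100000 XOR 101001 = 001001
  pos 6: 100100 XOR 101001 = 001101
  pos 8: 110110 XOR 101001 = 011111
  pos 9: 111110 XOR 101001 = 010111
  pos 10: 101110 XOR 101001 = 000111
Remainder (last 5 bits) = 11100. This is the CRC / FCS.

11100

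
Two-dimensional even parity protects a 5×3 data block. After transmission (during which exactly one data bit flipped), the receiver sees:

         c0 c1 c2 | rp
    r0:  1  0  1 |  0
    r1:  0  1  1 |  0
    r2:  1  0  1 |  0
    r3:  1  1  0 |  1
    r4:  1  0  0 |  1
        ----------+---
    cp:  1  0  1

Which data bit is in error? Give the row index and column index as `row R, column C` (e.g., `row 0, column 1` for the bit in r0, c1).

Recompute each row's even parity and compare to rp:
  r0: data parity 0, sent rp 0 → ok
  r1: data parity 0, sent rp 0 → ok
  r2: data parity 0, sent rp 0 → ok
  r3: data parity 0, sent rp 1 → mismatch
  r4: data parity 1, sent rp 1 → ok
Recompute each column's even parity and compare to cp:
  c0: data parity 0, sent cp 1 → mismatch
  c1: data parity 0, sent cp 0 → ok
  c2: data parity 1, sent cp 1 → ok
Exactly one row (r3) and one column (c0) fail → the flipped bit is at their intersection.

row 3, column 0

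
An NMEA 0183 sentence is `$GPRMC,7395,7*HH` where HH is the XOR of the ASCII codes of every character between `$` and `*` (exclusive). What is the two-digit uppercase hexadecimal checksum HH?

XOR the ASCII codes of the payload characters:
  'G' = 0x47 → acc = 0x47
  'P' = 0x50 → acc = 0x17
  'R' = 0x52 → acc = 0x45
  'M' = 0x4D → acc = 0x08
  'C' = 0x43 → acc = 0x4B
  ',' = 0x2C → acc = 0x67
  '7' = 0x37 → acc = 0x50
  '3' = 0x33 → acc = 0x63
  '9' = 0x39 → acc = 0x5A
  '5' = 0x35 → acc = 0x6F
  ',' = 0x2C → acc = 0x43
  '7' = 0x37 → acc = 0x74
Checksum = 0x74.

74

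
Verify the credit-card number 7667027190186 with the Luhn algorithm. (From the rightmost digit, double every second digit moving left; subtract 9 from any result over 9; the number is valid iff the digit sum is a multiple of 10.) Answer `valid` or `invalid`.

From the right, keep odd positions and double even positions (subtract 9 from any doubled value over 9):
  doubled (positions 2,4,...): 7 0 2 4 5 3 → sum 21
  kept (positions 1,3,...): 6 1 9 7 0 6 7 → sum 36
Total = 57.
57 mod 10 = 7, so the number is invalid.

invalid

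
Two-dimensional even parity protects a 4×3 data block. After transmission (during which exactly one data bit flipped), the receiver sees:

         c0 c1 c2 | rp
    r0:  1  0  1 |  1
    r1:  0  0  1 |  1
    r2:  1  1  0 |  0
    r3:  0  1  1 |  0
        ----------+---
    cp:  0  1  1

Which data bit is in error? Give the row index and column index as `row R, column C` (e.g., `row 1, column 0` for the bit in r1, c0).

Recompute each row's even parity and compare to rp:
  r0: data parity 0, sent rp 1 → mismatch
  r1: data parity 1, sent rp 1 → ok
  r2: data parity 0, sent rp 0 → ok
  r3: data parity 0, sent rp 0 → ok
Recompute each column's even parity and compare to cp:
  c0: data parity 0, sent cp 0 → ok
  c1: data parity 0, sent cp 1 → mismatch
  c2: data parity 1, sent cp 1 → ok
Exactly one row (r0) and one column (c1) fail → the flipped bit is at their intersection.

row 0, column 1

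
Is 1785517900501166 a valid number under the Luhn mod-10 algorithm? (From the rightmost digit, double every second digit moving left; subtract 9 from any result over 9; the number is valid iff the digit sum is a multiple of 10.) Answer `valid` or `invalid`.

From the right, keep odd positions and double even positions (subtract 9 from any doubled value over 9):
  doubled (positions 2,4,...): 3 2 1 0 5 1 7 2 → sum 21
  kept (positions 1,3,...): 6 1 0 0 9 1 5 7 → sum 29
Total = 50.
50 mod 10 = 0, so the number is valid.

valid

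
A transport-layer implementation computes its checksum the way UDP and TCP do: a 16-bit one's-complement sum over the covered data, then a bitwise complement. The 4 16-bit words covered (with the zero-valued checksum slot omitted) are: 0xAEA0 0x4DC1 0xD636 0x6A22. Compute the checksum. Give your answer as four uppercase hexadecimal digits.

One's-complement addition (fold any carry out of bit 15 back into bit 0):
  0xAEA0 + 0x4DC1 = 0x0FC61
  0xFC61 + 0xD636 = 0x1D297 → wrap carry → 0xD298
  0xD298 + 0x6A22 = 0x13CBA → wrap carry → 0x3CBB
One's-complement sum = 0x3CBB.
Checksum = ~0x3CBB & 0xFFFF = 0xC344.

C344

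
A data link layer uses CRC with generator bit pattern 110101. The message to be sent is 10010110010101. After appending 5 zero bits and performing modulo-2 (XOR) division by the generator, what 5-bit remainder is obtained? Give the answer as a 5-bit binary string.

11111

Append 5 zeros: 1001011001010100000. Divide by 110101 (XOR where the leading bit is 1):
  pos 0: 100101 XOR 110101 = 010000
  pos 1: 100001 XOR 110101 = 010100
  pos 2: 101000 XOR 110101 = 011101
  pos 3: 111010 XOR 110101 = 001111
  pos 5: 111110 XOR 110101 = 001011
  pos 7: 101110 XOR 110101 = 011011
  pos 8: 110111 XOR 110101 = 000010
  pos 12: 100000 XOR 110101 = 010101
  pos 13: 101010 XOR 110101 = 011111
Remainder (last 5 bits) = 11111. This is the CRC / FCS.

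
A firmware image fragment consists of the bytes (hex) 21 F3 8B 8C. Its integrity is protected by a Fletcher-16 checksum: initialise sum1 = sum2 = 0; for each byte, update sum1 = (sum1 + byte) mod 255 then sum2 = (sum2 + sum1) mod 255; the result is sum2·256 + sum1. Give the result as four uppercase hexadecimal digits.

042D

Running sums (mod 255):
  after byte 0 (21): sum1=33, sum2=33
  after byte 1 (F3): sum1=21, sum2=54
  after byte 2 (8B): sum1=160, sum2=214
  after byte 3 (8C): sum1=45, sum2=4
Checksum = sum2·256 + sum1 = 4·256 + 45 = 1069 = 0x042D.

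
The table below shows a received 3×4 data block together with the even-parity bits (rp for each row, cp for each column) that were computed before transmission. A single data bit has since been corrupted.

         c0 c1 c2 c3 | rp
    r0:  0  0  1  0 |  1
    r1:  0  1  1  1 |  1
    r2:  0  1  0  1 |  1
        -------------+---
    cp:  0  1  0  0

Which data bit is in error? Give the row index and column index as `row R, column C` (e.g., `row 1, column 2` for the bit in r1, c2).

Recompute each row's even parity and compare to rp:
  r0: data parity 1, sent rp 1 → ok
  r1: data parity 1, sent rp 1 → ok
  r2: data parity 0, sent rp 1 → mismatch
Recompute each column's even parity and compare to cp:
  c0: data parity 0, sent cp 0 → ok
  c1: data parity 0, sent cp 1 → mismatch
  c2: data parity 0, sent cp 0 → ok
  c3: data parity 0, sent cp 0 → ok
Exactly one row (r2) and one column (c1) fail → the flipped bit is at their intersection.

row 2, column 1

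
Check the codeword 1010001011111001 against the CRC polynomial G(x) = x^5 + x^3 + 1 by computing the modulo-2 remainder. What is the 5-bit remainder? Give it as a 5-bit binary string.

Modulo-2 division of 1010001011111001 by 101001:
  pos 0: 101000 XOR 101001 = 000001
  pos 5: 110111 XOR 101001 = 011110
  pos 6: 111101 XOR 101001 = 010100
  pos 7: 101001 XOR 101001 = 000000
Remainder = 00001 (nonzero — an error is detected).

00001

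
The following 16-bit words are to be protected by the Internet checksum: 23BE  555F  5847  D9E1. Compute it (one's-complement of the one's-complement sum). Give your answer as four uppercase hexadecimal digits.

One's-complement addition (fold any carry out of bit 15 back into bit 0):
  0x23BE + 0x555F = 0x0791D
  0x791D + 0x5847 = 0x0D164
  0xD164 + 0xD9E1 = 0x1AB45 → wrap carry → 0xAB46
One's-complement sum = 0xAB46.
Checksum = ~0xAB46 & 0xFFFF = 0x54B9.

54B9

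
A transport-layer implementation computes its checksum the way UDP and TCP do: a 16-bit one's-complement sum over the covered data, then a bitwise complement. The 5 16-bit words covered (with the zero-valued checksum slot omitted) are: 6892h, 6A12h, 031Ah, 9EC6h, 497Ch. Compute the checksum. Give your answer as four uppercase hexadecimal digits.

41FE

One's-complement addition (fold any carry out of bit 15 back into bit 0):
  0x6892 + 0x6A12 = 0x0D2A4
  0xD2A4 + 0x031A = 0x0D5BE
  0xD5BE + 0x9EC6 = 0x17484 → wrap carry → 0x7485
  0x7485 + 0x497C = 0x0BE01
One's-complement sum = 0xBE01.
Checksum = ~0xBE01 & 0xFFFF = 0x41FE.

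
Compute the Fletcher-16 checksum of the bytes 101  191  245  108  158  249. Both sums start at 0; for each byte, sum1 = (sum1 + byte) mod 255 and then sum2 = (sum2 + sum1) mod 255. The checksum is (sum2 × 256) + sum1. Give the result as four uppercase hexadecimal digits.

7320

Running sums (mod 255):
  after byte 0 (101): sum1=101, sum2=101
  after byte 1 (191): sum1=37, sum2=138
  after byte 2 (245): sum1=27, sum2=165
  after byte 3 (108): sum1=135, sum2=45
  after byte 4 (158): sum1=38, sum2=83
  after byte 5 (249): sum1=32, sum2=115
Checksum = sum2·256 + sum1 = 115·256 + 32 = 29472 = 0x7320.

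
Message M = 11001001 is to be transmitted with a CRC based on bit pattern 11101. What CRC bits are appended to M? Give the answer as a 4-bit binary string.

Append 4 zeros: 110010010000. Divide by 11101 (XOR where the leading bit is 1):
  pos 0: 11001 XOR 11101 = 00100
  pos 2: 10000 XOR 11101 = 01101
  pos 3: 11011 XOR 11101 = 00110
  pos 5: 11000 XOR 11101 = 00101
  pos 7: 10100 XOR 11101 = 01001
Remainder (last 4 bits) = 1001. This is the CRC / FCS.

1001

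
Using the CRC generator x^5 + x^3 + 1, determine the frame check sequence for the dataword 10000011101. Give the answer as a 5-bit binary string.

00101

Append 5 zeros: 1000001110100000. Divide by 101001 (XOR where the leading bit is 1):
  pos 0: 100000 XOR 101001 = 001001
  pos 2: 100111 XOR 101001 = 001110
  pos 4: 111010 XOR 101001 = 010011
  pos 5: 100111 XOR 101001 = 001110
  pos 7: 111000 XOR 101001 = 010001
  pos 8: 100010 XOR 101001 = 001011
  pos 10: 101100 XOR 101001 = 000101
Remainder (last 5 bits) = 00101. This is the CRC / FCS.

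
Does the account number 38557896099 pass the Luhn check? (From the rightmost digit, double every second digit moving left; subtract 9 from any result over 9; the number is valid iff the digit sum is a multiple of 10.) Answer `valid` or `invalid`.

valid

From the right, keep odd positions and double even positions (subtract 9 from any doubled value over 9):
  doubled (positions 2,4,...): 9 3 7 1 7 → sum 27
  kept (positions 1,3,...): 9 0 9 7 5 3 → sum 33
Total = 60.
60 mod 10 = 0, so the number is valid.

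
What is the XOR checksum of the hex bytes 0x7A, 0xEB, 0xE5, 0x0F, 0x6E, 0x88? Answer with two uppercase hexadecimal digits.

XOR the bytes together:
  start with 0x7A
  0x7A ⊕ 0xEB = 0x91
  0x91 ⊕ 0xE5 = 0x74
  0x74 ⊕ 0x0F = 0x7B
  0x7B ⊕ 0x6E = 0x15
  0x15 ⊕ 0x88 = 0x9D

9D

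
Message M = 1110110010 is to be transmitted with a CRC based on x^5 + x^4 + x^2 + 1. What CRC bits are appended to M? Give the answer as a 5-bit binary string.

01010

Append 5 zeros: 111011001000000. Divide by 110101 (XOR where the leading bit is 1):
  pos 0: 111011 XOR 110101 = 001110
  pos 2: 111000 XOR 110101 = 001101
  pos 4: 110110 XOR 110101 = 000011
  pos 8: 110000 XOR 110101 = 000101
Remainder (last 5 bits) = 01010. This is the CRC / FCS.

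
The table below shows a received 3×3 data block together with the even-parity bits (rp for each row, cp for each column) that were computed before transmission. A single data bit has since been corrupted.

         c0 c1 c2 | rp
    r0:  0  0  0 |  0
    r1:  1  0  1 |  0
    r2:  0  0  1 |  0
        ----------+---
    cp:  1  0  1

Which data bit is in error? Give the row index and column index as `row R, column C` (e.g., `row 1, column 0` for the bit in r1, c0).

Recompute each row's even parity and compare to rp:
  r0: data parity 0, sent rp 0 → ok
  r1: data parity 0, sent rp 0 → ok
  r2: data parity 1, sent rp 0 → mismatch
Recompute each column's even parity and compare to cp:
  c0: data parity 1, sent cp 1 → ok
  c1: data parity 0, sent cp 0 → ok
  c2: data parity 0, sent cp 1 → mismatch
Exactly one row (r2) and one column (c2) fail → the flipped bit is at their intersection.

row 2, column 2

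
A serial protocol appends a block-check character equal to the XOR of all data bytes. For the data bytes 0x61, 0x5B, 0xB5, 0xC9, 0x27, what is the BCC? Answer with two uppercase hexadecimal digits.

61

XOR the bytes together:
  start with 0x61
  0x61 ⊕ 0x5B = 0x3A
  0x3A ⊕ 0xB5 = 0x8F
  0x8F ⊕ 0xC9 = 0x46
  0x46 ⊕ 0x27 = 0x61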